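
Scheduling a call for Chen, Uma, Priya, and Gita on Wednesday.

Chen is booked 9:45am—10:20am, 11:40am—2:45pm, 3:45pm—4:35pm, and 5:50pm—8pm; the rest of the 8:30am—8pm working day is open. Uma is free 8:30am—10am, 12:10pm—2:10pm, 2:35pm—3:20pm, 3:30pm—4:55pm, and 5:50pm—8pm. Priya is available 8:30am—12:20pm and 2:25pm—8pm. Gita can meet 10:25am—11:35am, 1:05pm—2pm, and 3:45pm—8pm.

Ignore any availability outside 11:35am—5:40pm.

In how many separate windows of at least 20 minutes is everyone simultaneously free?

1

Chen free within 08:30–20:00: 08:30–09:45, 10:20–11:40, 14:45–15:45, 16:35–17:50.
Chen ∩ Uma: 08:30–09:45, 14:45–15:20, 15:30–15:45, 16:35–16:55.
Chen ∩ Uma ∩ Priya: 08:30–09:45, 14:45–15:20, 15:30–15:45, 16:35–16:55.
Chen ∩ Uma ∩ Priya ∩ Gita: 16:35–16:55.
Restricted to 11:35–17:40: 16:35–16:55.
Windows ≥ 20 min: 16:35–16:55.
That's 1 window.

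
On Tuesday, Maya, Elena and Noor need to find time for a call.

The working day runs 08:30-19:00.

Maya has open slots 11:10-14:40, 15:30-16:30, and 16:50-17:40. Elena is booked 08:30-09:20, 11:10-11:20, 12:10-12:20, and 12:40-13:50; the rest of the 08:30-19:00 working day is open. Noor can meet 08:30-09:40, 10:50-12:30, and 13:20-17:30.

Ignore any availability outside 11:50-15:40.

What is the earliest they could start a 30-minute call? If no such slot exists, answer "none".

Elena free within 08:30–19:00: 09:20–11:10, 11:20–12:10, 12:20–12:40, 13:50–19:00.
Maya ∩ Elena: 11:20–12:10, 12:20–12:40, 13:50–14:40, 15:30–16:30, 16:50–17:40.
Maya ∩ Elena ∩ Noor: 11:20–12:10, 12:20–12:30, 13:50–14:40, 15:30–16:30, 16:50–17:30.
Restricted to 11:50–15:40: 11:50–12:10, 12:20–12:30, 13:50–14:40, 15:30–15:40.
Windows ≥ 30 min: 13:50–14:40.
Earliest such window starts at 13:50.

13:50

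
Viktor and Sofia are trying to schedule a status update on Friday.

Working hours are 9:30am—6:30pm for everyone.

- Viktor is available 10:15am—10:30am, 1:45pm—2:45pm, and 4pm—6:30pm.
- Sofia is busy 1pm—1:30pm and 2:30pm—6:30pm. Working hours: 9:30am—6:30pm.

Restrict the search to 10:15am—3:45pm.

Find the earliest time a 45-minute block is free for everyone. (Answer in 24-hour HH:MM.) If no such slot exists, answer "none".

13:45

Sofia free within 09:30–18:30: 09:30–13:00, 13:30–14:30.
Viktor ∩ Sofia: 10:15–10:30, 13:45–14:30.
Restricted to 10:15–15:45: 10:15–10:30, 13:45–14:30.
Windows ≥ 45 min: 13:45–14:30.
Earliest such window starts at 13:45.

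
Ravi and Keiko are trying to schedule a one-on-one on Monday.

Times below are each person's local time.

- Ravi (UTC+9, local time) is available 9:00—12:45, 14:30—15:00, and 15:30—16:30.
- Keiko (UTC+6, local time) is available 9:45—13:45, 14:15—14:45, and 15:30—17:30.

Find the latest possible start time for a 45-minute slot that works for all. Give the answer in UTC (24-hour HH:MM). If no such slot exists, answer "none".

Ravi → UTC: 00:00–03:45, 05:30–06:00, 06:30–07:30.
Keiko → UTC: 03:45–07:45, 08:15–08:45, 09:30–11:30.
Ravi ∩ Keiko: 05:30–06:00, 06:30–07:30.
Windows ≥ 45 min: 06:30–07:30.
Latest start in the last window 06:30–07:30 is 07:30 − 45 min = 06:45.

06:45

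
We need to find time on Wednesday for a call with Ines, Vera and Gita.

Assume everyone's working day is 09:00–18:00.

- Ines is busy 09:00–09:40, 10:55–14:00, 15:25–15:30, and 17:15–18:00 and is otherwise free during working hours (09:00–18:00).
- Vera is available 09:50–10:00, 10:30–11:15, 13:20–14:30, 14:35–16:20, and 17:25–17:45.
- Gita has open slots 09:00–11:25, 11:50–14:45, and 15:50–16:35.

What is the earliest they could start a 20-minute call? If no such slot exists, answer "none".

Ines free within 09:00–18:00: 09:40–10:55, 14:00–15:25, 15:30–17:15.
Ines ∩ Vera: 09:50–10:00, 10:30–10:55, 14:00–14:30, 14:35–15:25, 15:30–16:20.
Ines ∩ Vera ∩ Gita: 09:50–10:00, 10:30–10:55, 14:00–14:30, 14:35–14:45, 15:50–16:20.
Windows ≥ 20 min: 10:30–10:55, 14:00–14:30, 15:50–16:20.
Earliest such window starts at 10:30.

10:30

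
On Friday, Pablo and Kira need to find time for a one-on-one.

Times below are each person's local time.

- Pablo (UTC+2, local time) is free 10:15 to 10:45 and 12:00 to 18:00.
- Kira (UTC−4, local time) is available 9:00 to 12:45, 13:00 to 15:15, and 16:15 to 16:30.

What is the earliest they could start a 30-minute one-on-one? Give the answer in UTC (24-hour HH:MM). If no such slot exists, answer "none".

13:00

Pablo → UTC: 08:15–08:45, 10:00–16:00.
Kira → UTC: 13:00–16:45, 17:00–19:15, 20:15–20:30.
Pablo ∩ Kira: 13:00–16:00.
Windows ≥ 30 min: 13:00–16:00.
Earliest such window starts at 13:00.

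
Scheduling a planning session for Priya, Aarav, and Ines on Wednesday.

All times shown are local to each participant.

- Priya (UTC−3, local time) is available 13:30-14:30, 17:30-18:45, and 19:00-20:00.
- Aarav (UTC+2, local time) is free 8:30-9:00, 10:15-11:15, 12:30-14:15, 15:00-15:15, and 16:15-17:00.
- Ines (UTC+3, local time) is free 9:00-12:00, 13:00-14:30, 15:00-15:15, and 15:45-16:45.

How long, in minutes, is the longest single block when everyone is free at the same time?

Priya → UTC: 16:30–17:30, 20:30–21:45, 22:00–23:00.
Aarav → UTC: 06:30–07:00, 08:15–09:15, 10:30–12:15, 13:00–13:15, 14:15–15:00.
Ines → UTC: 06:00–09:00, 10:00–11:30, 12:00–12:15, 12:45–13:45.
Priya ∩ Aarav: (none).
Priya ∩ Aarav ∩ Ines: (none).
No common window.

0 minutes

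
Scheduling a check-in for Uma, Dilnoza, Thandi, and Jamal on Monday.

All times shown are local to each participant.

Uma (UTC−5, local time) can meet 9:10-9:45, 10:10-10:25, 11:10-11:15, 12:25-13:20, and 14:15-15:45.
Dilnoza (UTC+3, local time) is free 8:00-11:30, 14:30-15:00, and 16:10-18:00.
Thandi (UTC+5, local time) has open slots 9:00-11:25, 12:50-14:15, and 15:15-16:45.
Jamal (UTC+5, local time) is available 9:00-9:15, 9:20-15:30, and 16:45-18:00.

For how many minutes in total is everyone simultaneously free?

0 minutes

Uma → UTC: 14:10–14:45, 15:10–15:25, 16:10–16:15, 17:25–18:20, 19:15–20:45.
Dilnoza → UTC: 05:00–08:30, 11:30–12:00, 13:10–15:00.
Thandi → UTC: 04:00–06:25, 07:50–09:15, 10:15–11:45.
Jamal → UTC: 04:00–04:15, 04:20–10:30, 11:45–13:00.
Uma ∩ Dilnoza: 14:10–14:45.
Uma ∩ Dilnoza ∩ Thandi: (none).
Uma ∩ Dilnoza ∩ Thandi ∩ Jamal: (none).
Total common minutes: 0.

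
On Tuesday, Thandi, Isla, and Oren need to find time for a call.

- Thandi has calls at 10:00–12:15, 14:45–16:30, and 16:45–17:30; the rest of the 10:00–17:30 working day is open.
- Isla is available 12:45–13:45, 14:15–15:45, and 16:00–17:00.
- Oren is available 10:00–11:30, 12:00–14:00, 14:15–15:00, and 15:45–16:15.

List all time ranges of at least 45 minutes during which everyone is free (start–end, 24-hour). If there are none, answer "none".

Thandi free within 10:00–17:30: 12:15–14:45, 16:30–16:45.
Thandi ∩ Isla: 12:45–13:45, 14:15–14:45, 16:30–16:45.
Thandi ∩ Isla ∩ Oren: 12:45–13:45, 14:15–14:45.
Windows ≥ 45 min: 12:45–13:45.

12:45–13:45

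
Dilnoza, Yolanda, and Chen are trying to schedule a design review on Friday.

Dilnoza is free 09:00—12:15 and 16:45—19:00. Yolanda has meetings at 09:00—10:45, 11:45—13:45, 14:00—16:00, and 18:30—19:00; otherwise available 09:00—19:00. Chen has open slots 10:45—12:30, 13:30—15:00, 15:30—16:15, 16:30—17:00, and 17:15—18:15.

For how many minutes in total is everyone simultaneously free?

135 minutes

Yolanda free within 09:00–19:00: 10:45–11:45, 13:45–14:00, 16:00–18:30.
Dilnoza ∩ Yolanda: 10:45–11:45, 16:45–18:30.
Dilnoza ∩ Yolanda ∩ Chen: 10:45–11:45, 16:45–17:00, 17:15–18:15.
Total common minutes: 60 + 15 + 60 = 135.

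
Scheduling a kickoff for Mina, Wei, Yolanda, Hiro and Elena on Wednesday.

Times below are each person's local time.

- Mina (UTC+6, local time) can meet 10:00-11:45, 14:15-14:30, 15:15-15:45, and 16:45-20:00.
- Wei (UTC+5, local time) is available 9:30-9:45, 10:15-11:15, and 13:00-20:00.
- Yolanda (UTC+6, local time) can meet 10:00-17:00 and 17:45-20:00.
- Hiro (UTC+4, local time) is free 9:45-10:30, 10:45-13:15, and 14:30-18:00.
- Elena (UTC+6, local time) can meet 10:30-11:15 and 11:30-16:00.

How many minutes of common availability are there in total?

15 minutes

Mina → UTC: 04:00–05:45, 08:15–08:30, 09:15–09:45, 10:45–14:00.
Wei → UTC: 04:30–04:45, 05:15–06:15, 08:00–15:00.
Yolanda → UTC: 04:00–11:00, 11:45–14:00.
Hiro → UTC: 05:45–06:30, 06:45–09:15, 10:30–14:00.
Elena → UTC: 04:30–05:15, 05:30–10:00.
Mina ∩ Wei: 04:30–04:45, 05:15–05:45, 08:15–08:30, 09:15–09:45, 10:45–14:00.
Mina ∩ Wei ∩ Yolanda: 04:30–04:45, 05:15–05:45, 08:15–08:30, 09:15–09:45, 10:45–11:00, 11:45–14:00.
Mina ∩ Wei ∩ Yolanda ∩ Hiro: 08:15–08:30, 10:45–11:00, 11:45–14:00.
Mina ∩ Wei ∩ Yolanda ∩ Hiro ∩ Elena: 08:15–08:30.
Total common minutes: 15.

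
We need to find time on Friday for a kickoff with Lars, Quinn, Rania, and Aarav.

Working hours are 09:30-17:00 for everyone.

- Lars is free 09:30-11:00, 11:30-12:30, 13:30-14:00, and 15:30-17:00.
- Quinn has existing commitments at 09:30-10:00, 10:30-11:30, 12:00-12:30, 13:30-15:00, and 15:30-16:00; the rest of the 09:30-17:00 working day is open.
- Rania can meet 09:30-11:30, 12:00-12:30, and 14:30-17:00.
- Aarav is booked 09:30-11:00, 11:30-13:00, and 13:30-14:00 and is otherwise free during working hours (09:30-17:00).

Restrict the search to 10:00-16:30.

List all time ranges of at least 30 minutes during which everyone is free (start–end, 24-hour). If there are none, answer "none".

Quinn free within 09:30–17:00: 10:00–10:30, 11:30–12:00, 12:30–13:30, 15:00–15:30, 16:00–17:00.
Aarav free within 09:30–17:00: 11:00–11:30, 13:00–13:30, 14:00–17:00.
Lars ∩ Quinn: 10:00–10:30, 11:30–12:00, 16:00–17:00.
Lars ∩ Quinn ∩ Rania: 10:00–10:30, 16:00–17:00.
Lars ∩ Quinn ∩ Rania ∩ Aarav: 16:00–17:00.
Restricted to 10:00–16:30: 16:00–16:30.
Windows ≥ 30 min: 16:00–16:30.

16:00–16:30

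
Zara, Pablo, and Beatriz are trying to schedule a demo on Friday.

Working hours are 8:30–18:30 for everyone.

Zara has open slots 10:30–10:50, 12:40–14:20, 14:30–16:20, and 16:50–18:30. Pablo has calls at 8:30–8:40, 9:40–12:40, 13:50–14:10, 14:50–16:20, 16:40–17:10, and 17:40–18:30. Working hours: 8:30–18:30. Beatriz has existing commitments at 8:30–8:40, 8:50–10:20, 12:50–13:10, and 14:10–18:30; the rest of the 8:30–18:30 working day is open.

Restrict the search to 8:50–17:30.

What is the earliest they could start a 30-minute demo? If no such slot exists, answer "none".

Pablo free within 08:30–18:30: 08:40–09:40, 12:40–13:50, 14:10–14:50, 16:20–16:40, 17:10–17:40.
Beatriz free within 08:30–18:30: 08:40–08:50, 10:20–12:50, 13:10–14:10.
Zara ∩ Pablo: 12:40–13:50, 14:10–14:20, 14:30–14:50, 17:10–17:40.
Zara ∩ Pablo ∩ Beatriz: 12:40–12:50, 13:10–13:50.
Restricted to 08:50–17:30: 12:40–12:50, 13:10–13:50.
Windows ≥ 30 min: 13:10–13:50.
Earliest such window starts at 13:10.

13:10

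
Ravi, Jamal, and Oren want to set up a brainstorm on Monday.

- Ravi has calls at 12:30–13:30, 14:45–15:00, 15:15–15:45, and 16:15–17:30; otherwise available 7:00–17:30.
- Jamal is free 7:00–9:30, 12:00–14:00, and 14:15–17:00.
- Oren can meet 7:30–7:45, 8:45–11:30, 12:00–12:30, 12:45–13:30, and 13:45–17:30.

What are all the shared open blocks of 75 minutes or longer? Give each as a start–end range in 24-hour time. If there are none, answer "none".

Ravi free within 07:00–17:30: 07:00–12:30, 13:30–14:45, 15:00–15:15, 15:45–16:15.
Ravi ∩ Jamal: 07:00–09:30, 12:00–12:30, 13:30–14:00, 14:15–14:45, 15:00–15:15, 15:45–16:15.
Ravi ∩ Jamal ∩ Oren: 07:30–07:45, 08:45–09:30, 12:00–12:30, 13:45–14:00, 14:15–14:45, 15:00–15:15, 15:45–16:15.
Windows ≥ 75 min: (none).

none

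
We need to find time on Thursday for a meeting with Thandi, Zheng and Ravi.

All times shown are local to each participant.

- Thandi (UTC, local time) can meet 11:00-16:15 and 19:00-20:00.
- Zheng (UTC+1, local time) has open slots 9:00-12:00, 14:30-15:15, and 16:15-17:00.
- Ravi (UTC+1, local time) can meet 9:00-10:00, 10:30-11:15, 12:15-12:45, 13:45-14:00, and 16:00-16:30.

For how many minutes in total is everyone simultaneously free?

15 minutes

Thandi → UTC: 11:00–16:15, 19:00–20:00.
Zheng → UTC: 08:00–11:00, 13:30–14:15, 15:15–16:00.
Ravi → UTC: 08:00–09:00, 09:30–10:15, 11:15–11:45, 12:45–13:00, 15:00–15:30.
Thandi ∩ Zheng: 13:30–14:15, 15:15–16:00.
Thandi ∩ Zheng ∩ Ravi: 15:15–15:30.
Total common minutes: 15.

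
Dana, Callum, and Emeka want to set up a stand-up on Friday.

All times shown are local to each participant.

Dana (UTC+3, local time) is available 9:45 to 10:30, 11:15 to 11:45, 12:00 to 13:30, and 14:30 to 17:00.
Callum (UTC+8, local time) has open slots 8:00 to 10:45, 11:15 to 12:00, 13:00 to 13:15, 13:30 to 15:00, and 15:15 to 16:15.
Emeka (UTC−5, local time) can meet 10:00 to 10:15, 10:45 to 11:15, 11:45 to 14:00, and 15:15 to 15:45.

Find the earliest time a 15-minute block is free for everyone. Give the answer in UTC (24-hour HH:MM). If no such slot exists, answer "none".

Dana → UTC: 06:45–07:30, 08:15–08:45, 09:00–10:30, 11:30–14:00.
Callum → UTC: 00:00–02:45, 03:15–04:00, 05:00–05:15, 05:30–07:00, 07:15–08:15.
Emeka → UTC: 15:00–15:15, 15:45–16:15, 16:45–19:00, 20:15–20:45.
Dana ∩ Callum: 06:45–07:00, 07:15–07:30.
Dana ∩ Callum ∩ Emeka: (none).
Windows ≥ 15 min: (none).

none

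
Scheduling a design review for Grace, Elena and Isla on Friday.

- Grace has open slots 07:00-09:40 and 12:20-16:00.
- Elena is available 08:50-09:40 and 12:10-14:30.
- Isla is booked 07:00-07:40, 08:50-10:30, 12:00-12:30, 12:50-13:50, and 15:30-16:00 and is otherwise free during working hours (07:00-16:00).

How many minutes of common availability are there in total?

Isla free within 07:00–16:00: 07:40–08:50, 10:30–12:00, 12:30–12:50, 13:50–15:30.
Grace ∩ Elena: 08:50–09:40, 12:20–14:30.
Grace ∩ Elena ∩ Isla: 12:30–12:50, 13:50–14:30.
Total common minutes: 20 + 40 = 60.

60 minutes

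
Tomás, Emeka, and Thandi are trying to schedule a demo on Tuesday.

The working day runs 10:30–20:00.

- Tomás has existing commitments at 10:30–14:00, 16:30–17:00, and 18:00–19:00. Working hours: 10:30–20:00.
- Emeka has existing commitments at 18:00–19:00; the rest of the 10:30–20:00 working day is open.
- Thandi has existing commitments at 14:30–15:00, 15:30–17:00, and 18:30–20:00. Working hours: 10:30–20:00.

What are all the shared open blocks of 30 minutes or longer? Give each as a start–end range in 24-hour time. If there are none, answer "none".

14:00–14:30, 15:00–15:30, 17:00–18:00

Tomás free within 10:30–20:00: 14:00–16:30, 17:00–18:00, 19:00–20:00.
Emeka free within 10:30–20:00: 10:30–18:00, 19:00–20:00.
Thandi free within 10:30–20:00: 10:30–14:30, 15:00–15:30, 17:00–18:30.
Tomás ∩ Emeka: 14:00–16:30, 17:00–18:00, 19:00–20:00.
Tomás ∩ Emeka ∩ Thandi: 14:00–14:30, 15:00–15:30, 17:00–18:00.
Windows ≥ 30 min: 14:00–14:30, 15:00–15:30, 17:00–18:00.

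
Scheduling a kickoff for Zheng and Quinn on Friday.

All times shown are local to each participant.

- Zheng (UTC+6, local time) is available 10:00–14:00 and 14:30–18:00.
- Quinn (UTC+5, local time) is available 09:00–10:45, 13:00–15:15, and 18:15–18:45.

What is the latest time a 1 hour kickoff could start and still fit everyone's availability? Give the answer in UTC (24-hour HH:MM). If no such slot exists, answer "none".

Zheng → UTC: 04:00–08:00, 08:30–12:00.
Quinn → UTC: 04:00–05:45, 08:00–10:15, 13:15–13:45.
Zheng ∩ Quinn: 04:00–05:45, 08:30–10:15.
Windows ≥ 60 min: 04:00–05:45, 08:30–10:15.
Latest start in the last window 08:30–10:15 is 10:15 − 60 min = 09:15.

09:15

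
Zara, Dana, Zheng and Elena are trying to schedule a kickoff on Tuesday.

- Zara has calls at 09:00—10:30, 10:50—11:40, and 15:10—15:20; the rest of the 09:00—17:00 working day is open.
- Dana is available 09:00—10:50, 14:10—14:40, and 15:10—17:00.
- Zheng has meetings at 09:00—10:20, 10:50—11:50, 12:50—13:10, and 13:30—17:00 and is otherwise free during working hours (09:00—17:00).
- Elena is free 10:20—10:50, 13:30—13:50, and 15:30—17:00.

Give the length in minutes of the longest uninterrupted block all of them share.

20 minutes

Zara free within 09:00–17:00: 10:30–10:50, 11:40–15:10, 15:20–17:00.
Zheng free within 09:00–17:00: 10:20–10:50, 11:50–12:50, 13:10–13:30.
Zara ∩ Dana: 10:30–10:50, 14:10–14:40, 15:20–17:00.
Zara ∩ Dana ∩ Zheng: 10:30–10:50.
Zara ∩ Dana ∩ Zheng ∩ Elena: 10:30–10:50.
Single common window of 20 minutes.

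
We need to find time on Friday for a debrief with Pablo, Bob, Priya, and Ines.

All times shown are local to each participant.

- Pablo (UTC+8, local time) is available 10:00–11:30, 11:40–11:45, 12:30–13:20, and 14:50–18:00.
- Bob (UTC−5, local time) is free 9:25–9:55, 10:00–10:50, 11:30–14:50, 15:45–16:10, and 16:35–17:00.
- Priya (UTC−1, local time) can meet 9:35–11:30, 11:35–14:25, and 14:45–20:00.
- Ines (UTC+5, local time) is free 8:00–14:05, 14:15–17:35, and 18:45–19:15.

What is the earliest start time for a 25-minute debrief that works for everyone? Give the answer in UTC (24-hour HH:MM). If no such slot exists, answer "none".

none

Pablo → UTC: 02:00–03:30, 03:40–03:45, 04:30–05:20, 06:50–10:00.
Bob → UTC: 14:25–14:55, 15:00–15:50, 16:30–19:50, 20:45–21:10, 21:35–22:00.
Priya → UTC: 10:35–12:30, 12:35–15:25, 15:45–21:00.
Ines → UTC: 03:00–09:05, 09:15–12:35, 13:45–14:15.
Pablo ∩ Bob: (none).
Pablo ∩ Bob ∩ Priya: (none).
Pablo ∩ Bob ∩ Priya ∩ Ines: (none).
Windows ≥ 25 min: (none).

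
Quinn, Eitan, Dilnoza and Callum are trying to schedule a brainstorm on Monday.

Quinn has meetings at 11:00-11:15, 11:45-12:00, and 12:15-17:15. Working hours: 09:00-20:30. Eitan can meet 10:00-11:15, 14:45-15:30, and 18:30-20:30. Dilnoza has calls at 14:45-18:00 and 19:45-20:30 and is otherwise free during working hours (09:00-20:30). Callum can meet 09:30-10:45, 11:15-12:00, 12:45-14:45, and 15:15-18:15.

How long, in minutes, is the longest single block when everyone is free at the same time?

45 minutes

Quinn free within 09:00–20:30: 09:00–11:00, 11:15–11:45, 12:00–12:15, 17:15–20:30.
Dilnoza free within 09:00–20:30: 09:00–14:45, 18:00–19:45.
Quinn ∩ Eitan: 10:00–11:00, 18:30–20:30.
Quinn ∩ Eitan ∩ Dilnoza: 10:00–11:00, 18:30–19:45.
Quinn ∩ Eitan ∩ Dilnoza ∩ Callum: 10:00–10:45.
Single common window of 45 minutes.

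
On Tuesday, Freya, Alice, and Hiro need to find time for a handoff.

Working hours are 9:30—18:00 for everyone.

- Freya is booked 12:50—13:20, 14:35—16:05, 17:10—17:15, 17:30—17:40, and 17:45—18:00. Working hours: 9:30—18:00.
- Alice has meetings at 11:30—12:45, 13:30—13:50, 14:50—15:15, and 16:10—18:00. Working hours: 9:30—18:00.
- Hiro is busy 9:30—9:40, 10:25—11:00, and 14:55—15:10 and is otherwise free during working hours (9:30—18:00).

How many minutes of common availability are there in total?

140 minutes

Freya free within 09:30–18:00: 09:30–12:50, 13:20–14:35, 16:05–17:10, 17:15–17:30, 17:40–17:45.
Alice free within 09:30–18:00: 09:30–11:30, 12:45–13:30, 13:50–14:50, 15:15–16:10.
Hiro free within 09:30–18:00: 09:40–10:25, 11:00–14:55, 15:10–18:00.
Freya ∩ Alice: 09:30–11:30, 12:45–12:50, 13:20–13:30, 13:50–14:35, 16:05–16:10.
Freya ∩ Alice ∩ Hiro: 09:40–10:25, 11:00–11:30, 12:45–12:50, 13:20–13:30, 13:50–14:35, 16:05–16:10.
Total common minutes: 45 + 30 + 5 + 10 + 45 + 5 = 140.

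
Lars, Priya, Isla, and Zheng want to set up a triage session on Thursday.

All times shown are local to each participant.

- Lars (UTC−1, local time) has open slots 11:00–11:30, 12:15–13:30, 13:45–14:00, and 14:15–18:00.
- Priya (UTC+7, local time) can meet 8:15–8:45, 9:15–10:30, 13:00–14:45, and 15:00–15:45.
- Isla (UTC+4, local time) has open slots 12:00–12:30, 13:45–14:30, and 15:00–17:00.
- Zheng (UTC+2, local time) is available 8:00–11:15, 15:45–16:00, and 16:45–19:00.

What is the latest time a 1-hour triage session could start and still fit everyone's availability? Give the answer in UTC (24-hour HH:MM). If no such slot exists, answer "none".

none

Lars → UTC: 12:00–12:30, 13:15–14:30, 14:45–15:00, 15:15–19:00.
Priya → UTC: 01:15–01:45, 02:15–03:30, 06:00–07:45, 08:00–08:45.
Isla → UTC: 08:00–08:30, 09:45–10:30, 11:00–13:00.
Zheng → UTC: 06:00–09:15, 13:45–14:00, 14:45–17:00.
Lars ∩ Priya: (none).
Lars ∩ Priya ∩ Isla: (none).
Lars ∩ Priya ∩ Isla ∩ Zheng: (none).
Windows ≥ 60 min: (none).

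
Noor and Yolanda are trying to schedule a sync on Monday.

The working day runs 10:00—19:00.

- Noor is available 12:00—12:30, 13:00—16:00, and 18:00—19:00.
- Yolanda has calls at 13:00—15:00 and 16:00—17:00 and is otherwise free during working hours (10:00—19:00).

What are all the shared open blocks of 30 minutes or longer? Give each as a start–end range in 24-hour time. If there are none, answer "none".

12:00–12:30, 15:00–16:00, 18:00–19:00

Yolanda free within 10:00–19:00: 10:00–13:00, 15:00–16:00, 17:00–19:00.
Noor ∩ Yolanda: 12:00–12:30, 15:00–16:00, 18:00–19:00.
Windows ≥ 30 min: 12:00–12:30, 15:00–16:00, 18:00–19:00.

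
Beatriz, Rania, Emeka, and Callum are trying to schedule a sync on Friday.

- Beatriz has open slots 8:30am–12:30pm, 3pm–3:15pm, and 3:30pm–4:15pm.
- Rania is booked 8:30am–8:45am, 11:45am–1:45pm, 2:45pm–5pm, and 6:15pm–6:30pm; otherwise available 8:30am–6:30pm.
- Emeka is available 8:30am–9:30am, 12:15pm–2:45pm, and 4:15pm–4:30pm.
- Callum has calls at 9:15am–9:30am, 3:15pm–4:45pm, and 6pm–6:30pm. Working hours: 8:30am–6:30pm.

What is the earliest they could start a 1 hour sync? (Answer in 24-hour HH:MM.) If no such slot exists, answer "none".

Rania free within 08:30–18:30: 08:45–11:45, 13:45–14:45, 17:00–18:15.
Callum free within 08:30–18:30: 08:30–09:15, 09:30–15:15, 16:45–18:00.
Beatriz ∩ Rania: 08:45–11:45.
Beatriz ∩ Rania ∩ Emeka: 08:45–09:30.
Beatriz ∩ Rania ∩ Emeka ∩ Callum: 08:45–09:15.
Windows ≥ 60 min: (none).

none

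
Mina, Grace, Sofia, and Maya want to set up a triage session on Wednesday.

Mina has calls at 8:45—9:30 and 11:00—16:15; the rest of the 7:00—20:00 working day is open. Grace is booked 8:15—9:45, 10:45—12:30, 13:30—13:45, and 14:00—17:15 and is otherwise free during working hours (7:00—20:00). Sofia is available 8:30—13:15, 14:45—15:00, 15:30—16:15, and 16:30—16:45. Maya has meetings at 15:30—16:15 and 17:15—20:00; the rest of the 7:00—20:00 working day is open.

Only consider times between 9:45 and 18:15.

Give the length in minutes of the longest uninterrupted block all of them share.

Mina free within 07:00–20:00: 07:00–08:45, 09:30–11:00, 16:15–20:00.
Grace free within 07:00–20:00: 07:00–08:15, 09:45–10:45, 12:30–13:30, 13:45–14:00, 17:15–20:00.
Maya free within 07:00–20:00: 07:00–15:30, 16:15–17:15.
Mina ∩ Grace: 07:00–08:15, 09:45–10:45, 17:15–20:00.
Mina ∩ Grace ∩ Sofia: 09:45–10:45.
Mina ∩ Grace ∩ Sofia ∩ Maya: 09:45–10:45.
Restricted to 09:45–18:15: 09:45–10:45.
Single common window of 60 minutes.

60 minutes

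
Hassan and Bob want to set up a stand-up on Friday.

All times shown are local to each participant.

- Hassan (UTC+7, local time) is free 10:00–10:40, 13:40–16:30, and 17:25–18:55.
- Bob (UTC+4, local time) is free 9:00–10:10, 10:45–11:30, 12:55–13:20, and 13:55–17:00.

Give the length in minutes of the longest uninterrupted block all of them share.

90 minutes

Hassan → UTC: 03:00–03:40, 06:40–09:30, 10:25–11:55.
Bob → UTC: 05:00–06:10, 06:45–07:30, 08:55–09:20, 09:55–13:00.
Hassan ∩ Bob: 06:45–07:30, 08:55–09:20, 10:25–11:55.
Common window lengths: 45, 25, 90 min; longest is 90.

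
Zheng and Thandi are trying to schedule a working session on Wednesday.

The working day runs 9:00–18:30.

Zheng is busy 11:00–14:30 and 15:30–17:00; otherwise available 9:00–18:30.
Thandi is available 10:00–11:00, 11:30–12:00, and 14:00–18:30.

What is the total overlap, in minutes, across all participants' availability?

Zheng free within 09:00–18:30: 09:00–11:00, 14:30–15:30, 17:00–18:30.
Zheng ∩ Thandi: 10:00–11:00, 14:30–15:30, 17:00–18:30.
Total common minutes: 60 + 60 + 90 = 210.

210 minutes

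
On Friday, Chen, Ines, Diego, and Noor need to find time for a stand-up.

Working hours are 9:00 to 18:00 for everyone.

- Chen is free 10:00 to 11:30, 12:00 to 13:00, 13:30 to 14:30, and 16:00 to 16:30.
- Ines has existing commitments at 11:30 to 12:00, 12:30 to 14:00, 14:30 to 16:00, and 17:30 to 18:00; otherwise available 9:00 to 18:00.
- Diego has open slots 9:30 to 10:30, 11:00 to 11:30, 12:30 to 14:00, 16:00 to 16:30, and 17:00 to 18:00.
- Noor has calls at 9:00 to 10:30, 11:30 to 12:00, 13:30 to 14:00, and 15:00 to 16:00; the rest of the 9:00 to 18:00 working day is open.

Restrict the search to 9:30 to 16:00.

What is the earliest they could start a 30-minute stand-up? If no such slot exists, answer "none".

11:00

Ines free within 09:00–18:00: 09:00–11:30, 12:00–12:30, 14:00–14:30, 16:00–17:30.
Noor free within 09:00–18:00: 10:30–11:30, 12:00–13:30, 14:00–15:00, 16:00–18:00.
Chen ∩ Ines: 10:00–11:30, 12:00–12:30, 14:00–14:30, 16:00–16:30.
Chen ∩ Ines ∩ Diego: 10:00–10:30, 11:00–11:30, 16:00–16:30.
Chen ∩ Ines ∩ Diego ∩ Noor: 11:00–11:30, 16:00–16:30.
Restricted to 09:30–16:00: 11:00–11:30.
Windows ≥ 30 min: 11:00–11:30.
Earliest such window starts at 11:00.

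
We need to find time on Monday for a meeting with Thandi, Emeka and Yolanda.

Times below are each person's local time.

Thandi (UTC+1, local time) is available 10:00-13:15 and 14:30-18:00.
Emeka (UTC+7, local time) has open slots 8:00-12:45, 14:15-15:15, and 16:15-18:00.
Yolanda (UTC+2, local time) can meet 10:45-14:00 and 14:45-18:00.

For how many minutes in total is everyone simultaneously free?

105 minutes

Thandi → UTC: 09:00–12:15, 13:30–17:00.
Emeka → UTC: 01:00–05:45, 07:15–08:15, 09:15–11:00.
Yolanda → UTC: 08:45–12:00, 12:45–16:00.
Thandi ∩ Emeka: 09:15–11:00.
Thandi ∩ Emeka ∩ Yolanda: 09:15–11:00.
Total common minutes: 105.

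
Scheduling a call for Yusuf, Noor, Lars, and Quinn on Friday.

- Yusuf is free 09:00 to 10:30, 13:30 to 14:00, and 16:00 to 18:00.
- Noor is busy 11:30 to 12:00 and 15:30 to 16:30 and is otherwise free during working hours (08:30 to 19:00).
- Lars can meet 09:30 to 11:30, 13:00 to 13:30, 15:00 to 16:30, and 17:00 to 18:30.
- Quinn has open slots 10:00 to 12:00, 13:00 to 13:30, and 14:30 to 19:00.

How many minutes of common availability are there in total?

Noor free within 08:30–19:00: 08:30–11:30, 12:00–15:30, 16:30–19:00.
Yusuf ∩ Noor: 09:00–10:30, 13:30–14:00, 16:30–18:00.
Yusuf ∩ Noor ∩ Lars: 09:30–10:30, 17:00–18:00.
Yusuf ∩ Noor ∩ Lars ∩ Quinn: 10:00–10:30, 17:00–18:00.
Total common minutes: 30 + 60 = 90.

90 minutes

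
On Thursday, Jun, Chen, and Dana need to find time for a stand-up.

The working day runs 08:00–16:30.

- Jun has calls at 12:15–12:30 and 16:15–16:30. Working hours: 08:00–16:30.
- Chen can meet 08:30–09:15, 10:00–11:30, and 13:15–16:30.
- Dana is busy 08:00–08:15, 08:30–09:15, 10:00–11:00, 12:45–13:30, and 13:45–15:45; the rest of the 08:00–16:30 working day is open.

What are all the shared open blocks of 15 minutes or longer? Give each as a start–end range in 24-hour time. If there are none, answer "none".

11:00–11:30, 13:30–13:45, 15:45–16:15

Jun free within 08:00–16:30: 08:00–12:15, 12:30–16:15.
Dana free within 08:00–16:30: 08:15–08:30, 09:15–10:00, 11:00–12:45, 13:30–13:45, 15:45–16:30.
Jun ∩ Chen: 08:30–09:15, 10:00–11:30, 13:15–16:15.
Jun ∩ Chen ∩ Dana: 11:00–11:30, 13:30–13:45, 15:45–16:15.
Windows ≥ 15 min: 11:00–11:30, 13:30–13:45, 15:45–16:15.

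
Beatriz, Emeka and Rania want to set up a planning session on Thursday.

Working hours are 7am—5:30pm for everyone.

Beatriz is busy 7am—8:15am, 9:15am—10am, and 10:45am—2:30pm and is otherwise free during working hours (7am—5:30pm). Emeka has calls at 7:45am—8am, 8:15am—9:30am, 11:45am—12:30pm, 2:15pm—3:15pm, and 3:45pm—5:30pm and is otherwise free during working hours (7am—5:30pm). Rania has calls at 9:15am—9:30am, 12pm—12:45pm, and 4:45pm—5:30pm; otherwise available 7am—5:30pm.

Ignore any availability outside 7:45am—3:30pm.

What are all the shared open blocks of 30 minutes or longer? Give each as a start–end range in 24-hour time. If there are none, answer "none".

Beatriz free within 07:00–17:30: 08:15–09:15, 10:00–10:45, 14:30–17:30.
Emeka free within 07:00–17:30: 07:00–07:45, 08:00–08:15, 09:30–11:45, 12:30–14:15, 15:15–15:45.
Rania free within 07:00–17:30: 07:00–09:15, 09:30–12:00, 12:45–16:45.
Beatriz ∩ Emeka: 10:00–10:45, 15:15–15:45.
Beatriz ∩ Emeka ∩ Rania: 10:00–10:45, 15:15–15:45.
Restricted to 07:45–15:30: 10:00–10:45, 15:15–15:30.
Windows ≥ 30 min: 10:00–10:45.

10:00–10:45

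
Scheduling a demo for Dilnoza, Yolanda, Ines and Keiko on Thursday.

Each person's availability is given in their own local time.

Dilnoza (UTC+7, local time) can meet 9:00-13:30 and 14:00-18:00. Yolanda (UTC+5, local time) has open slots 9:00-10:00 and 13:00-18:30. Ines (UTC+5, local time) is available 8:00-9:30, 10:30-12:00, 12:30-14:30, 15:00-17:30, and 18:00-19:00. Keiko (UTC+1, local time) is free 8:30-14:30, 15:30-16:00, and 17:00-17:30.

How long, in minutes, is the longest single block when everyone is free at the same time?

Dilnoza → UTC: 02:00–06:30, 07:00–11:00.
Yolanda → UTC: 04:00–05:00, 08:00–13:30.
Ines → UTC: 03:00–04:30, 05:30–07:00, 07:30–09:30, 10:00–12:30, 13:00–14:00.
Keiko → UTC: 07:30–13:30, 14:30–15:00, 16:00–16:30.
Dilnoza ∩ Yolanda: 04:00–05:00, 08:00–11:00.
Dilnoza ∩ Yolanda ∩ Ines: 04:00–04:30, 08:00–09:30, 10:00–11:00.
Dilnoza ∩ Yolanda ∩ Ines ∩ Keiko: 08:00–09:30, 10:00–11:00.
Common window lengths: 90, 60 min; longest is 90.

90 minutes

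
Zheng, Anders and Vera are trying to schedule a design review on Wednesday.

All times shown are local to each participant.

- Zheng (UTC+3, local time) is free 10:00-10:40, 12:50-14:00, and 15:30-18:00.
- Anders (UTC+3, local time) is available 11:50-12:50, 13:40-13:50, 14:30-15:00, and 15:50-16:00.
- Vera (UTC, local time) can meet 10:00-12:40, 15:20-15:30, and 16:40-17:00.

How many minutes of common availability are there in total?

Zheng → UTC: 07:00–07:40, 09:50–11:00, 12:30–15:00.
Anders → UTC: 08:50–09:50, 10:40–10:50, 11:30–12:00, 12:50–13:00.
Vera → UTC: 10:00–12:40, 15:20–15:30, 16:40–17:00.
Zheng ∩ Anders: 10:40–10:50, 12:50–13:00.
Zheng ∩ Anders ∩ Vera: 10:40–10:50.
Total common minutes: 10.

10 minutes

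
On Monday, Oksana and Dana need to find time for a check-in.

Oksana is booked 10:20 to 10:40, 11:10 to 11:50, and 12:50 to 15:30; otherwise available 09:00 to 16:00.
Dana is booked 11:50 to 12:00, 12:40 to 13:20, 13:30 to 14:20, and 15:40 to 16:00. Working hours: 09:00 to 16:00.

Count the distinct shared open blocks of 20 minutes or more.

3

Oksana free within 09:00–16:00: 09:00–10:20, 10:40–11:10, 11:50–12:50, 15:30–16:00.
Dana free within 09:00–16:00: 09:00–11:50, 12:00–12:40, 13:20–13:30, 14:20–15:40.
Oksana ∩ Dana: 09:00–10:20, 10:40–11:10, 12:00–12:40, 15:30–15:40.
Windows ≥ 20 min: 09:00–10:20, 10:40–11:10, 12:00–12:40.
That's 3 windows.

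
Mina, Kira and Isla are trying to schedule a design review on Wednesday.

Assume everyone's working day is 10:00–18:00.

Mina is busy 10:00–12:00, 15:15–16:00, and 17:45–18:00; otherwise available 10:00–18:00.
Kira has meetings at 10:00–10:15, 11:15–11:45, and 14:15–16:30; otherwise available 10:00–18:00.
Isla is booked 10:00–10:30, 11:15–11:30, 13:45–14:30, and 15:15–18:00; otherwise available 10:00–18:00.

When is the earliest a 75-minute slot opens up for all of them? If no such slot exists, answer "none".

12:00

Mina free within 10:00–18:00: 12:00–15:15, 16:00–17:45.
Kira free within 10:00–18:00: 10:15–11:15, 11:45–14:15, 16:30–18:00.
Isla free within 10:00–18:00: 10:30–11:15, 11:30–13:45, 14:30–15:15.
Mina ∩ Kira: 12:00–14:15, 16:30–17:45.
Mina ∩ Kira ∩ Isla: 12:00–13:45.
Windows ≥ 75 min: 12:00–13:45.
Earliest such window starts at 12:00.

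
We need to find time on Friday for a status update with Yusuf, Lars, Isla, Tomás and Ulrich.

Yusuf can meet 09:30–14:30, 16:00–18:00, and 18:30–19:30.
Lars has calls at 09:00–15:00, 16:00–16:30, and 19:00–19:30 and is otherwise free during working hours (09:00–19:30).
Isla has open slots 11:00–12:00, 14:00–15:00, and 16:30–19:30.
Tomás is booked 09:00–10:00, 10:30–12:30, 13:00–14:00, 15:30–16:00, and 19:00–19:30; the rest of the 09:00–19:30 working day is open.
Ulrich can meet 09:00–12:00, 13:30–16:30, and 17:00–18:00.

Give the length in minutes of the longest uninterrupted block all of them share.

Lars free within 09:00–19:30: 15:00–16:00, 16:30–19:00.
Tomás free within 09:00–19:30: 10:00–10:30, 12:30–13:00, 14:00–15:30, 16:00–19:00.
Yusuf ∩ Lars: 16:30–18:00, 18:30–19:00.
Yusuf ∩ Lars ∩ Isla: 16:30–18:00, 18:30–19:00.
Yusuf ∩ Lars ∩ Isla ∩ Tomás: 16:30–18:00, 18:30–19:00.
Yusuf ∩ Lars ∩ Isla ∩ Tomás ∩ Ulrich: 17:00–18:00.
Single common window of 60 minutes.

60 minutes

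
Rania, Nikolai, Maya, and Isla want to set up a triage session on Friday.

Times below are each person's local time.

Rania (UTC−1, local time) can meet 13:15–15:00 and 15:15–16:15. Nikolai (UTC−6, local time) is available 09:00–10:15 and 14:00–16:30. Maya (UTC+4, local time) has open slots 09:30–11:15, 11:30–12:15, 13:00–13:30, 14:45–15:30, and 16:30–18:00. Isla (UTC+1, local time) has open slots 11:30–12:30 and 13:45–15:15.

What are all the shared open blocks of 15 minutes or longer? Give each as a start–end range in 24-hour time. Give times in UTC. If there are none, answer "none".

none

Rania → UTC: 14:15–16:00, 16:15–17:15.
Nikolai → UTC: 15:00–16:15, 20:00–22:30.
Maya → UTC: 05:30–07:15, 07:30–08:15, 09:00–09:30, 10:45–11:30, 12:30–14:00.
Isla → UTC: 10:30–11:30, 12:45–14:15.
Rania ∩ Nikolai: 15:00–16:00.
Rania ∩ Nikolai ∩ Maya: (none).
Rania ∩ Nikolai ∩ Maya ∩ Isla: (none).
Windows ≥ 15 min: (none).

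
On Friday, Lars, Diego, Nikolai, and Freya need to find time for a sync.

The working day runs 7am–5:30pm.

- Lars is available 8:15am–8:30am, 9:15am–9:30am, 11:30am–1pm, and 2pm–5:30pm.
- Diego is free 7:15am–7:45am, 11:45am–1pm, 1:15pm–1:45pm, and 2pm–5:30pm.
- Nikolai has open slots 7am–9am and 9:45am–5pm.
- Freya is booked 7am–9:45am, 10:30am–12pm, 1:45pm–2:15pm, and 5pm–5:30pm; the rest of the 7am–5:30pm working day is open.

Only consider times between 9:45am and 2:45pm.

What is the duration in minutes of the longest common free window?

60 minutes

Freya free within 07:00–17:30: 09:45–10:30, 12:00–13:45, 14:15–17:00.
Lars ∩ Diego: 11:45–13:00, 14:00–17:30.
Lars ∩ Diego ∩ Nikolai: 11:45–13:00, 14:00–17:00.
Lars ∩ Diego ∩ Nikolai ∩ Freya: 12:00–13:00, 14:15–17:00.
Restricted to 09:45–14:45: 12:00–13:00, 14:15–14:45.
Common window lengths: 60, 30 min; longest is 60.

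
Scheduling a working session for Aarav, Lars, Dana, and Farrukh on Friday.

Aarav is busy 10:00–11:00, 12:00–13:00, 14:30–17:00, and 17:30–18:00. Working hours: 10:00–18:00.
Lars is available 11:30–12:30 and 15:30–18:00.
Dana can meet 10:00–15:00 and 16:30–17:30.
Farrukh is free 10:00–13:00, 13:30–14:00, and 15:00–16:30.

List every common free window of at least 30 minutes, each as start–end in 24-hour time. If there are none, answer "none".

Aarav free within 10:00–18:00: 11:00–12:00, 13:00–14:30, 17:00–17:30.
Aarav ∩ Lars: 11:30–12:00, 17:00–17:30.
Aarav ∩ Lars ∩ Dana: 11:30–12:00, 17:00–17:30.
Aarav ∩ Lars ∩ Dana ∩ Farrukh: 11:30–12:00.
Windows ≥ 30 min: 11:30–12:00.

11:30–12:00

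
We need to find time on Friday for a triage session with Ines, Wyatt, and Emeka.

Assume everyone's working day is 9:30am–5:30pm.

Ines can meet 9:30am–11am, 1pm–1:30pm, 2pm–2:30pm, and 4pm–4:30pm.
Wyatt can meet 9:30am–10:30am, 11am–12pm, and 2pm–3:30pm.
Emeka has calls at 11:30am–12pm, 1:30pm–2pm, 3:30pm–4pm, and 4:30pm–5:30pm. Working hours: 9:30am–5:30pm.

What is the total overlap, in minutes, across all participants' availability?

90 minutes

Emeka free within 09:30–17:30: 09:30–11:30, 12:00–13:30, 14:00–15:30, 16:00–16:30.
Ines ∩ Wyatt: 09:30–10:30, 14:00–14:30.
Ines ∩ Wyatt ∩ Emeka: 09:30–10:30, 14:00–14:30.
Total common minutes: 60 + 30 = 90.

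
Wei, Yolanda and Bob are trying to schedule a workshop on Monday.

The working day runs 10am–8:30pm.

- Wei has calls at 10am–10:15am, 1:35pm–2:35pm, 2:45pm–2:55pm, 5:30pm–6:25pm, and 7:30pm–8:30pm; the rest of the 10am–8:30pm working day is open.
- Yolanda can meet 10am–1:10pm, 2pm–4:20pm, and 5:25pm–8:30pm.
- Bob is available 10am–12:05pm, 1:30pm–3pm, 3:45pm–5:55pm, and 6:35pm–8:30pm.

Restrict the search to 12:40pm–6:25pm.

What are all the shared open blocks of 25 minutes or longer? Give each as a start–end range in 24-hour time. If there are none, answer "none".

15:45–16:20

Wei free within 10:00–20:30: 10:15–13:35, 14:35–14:45, 14:55–17:30, 18:25–19:30.
Wei ∩ Yolanda: 10:15–13:10, 14:35–14:45, 14:55–16:20, 17:25–17:30, 18:25–19:30.
Wei ∩ Yolanda ∩ Bob: 10:15–12:05, 14:35–14:45, 14:55–15:00, 15:45–16:20, 17:25–17:30, 18:35–19:30.
Restricted to 12:40–18:25: 14:35–14:45, 14:55–15:00, 15:45–16:20, 17:25–17:30.
Windows ≥ 25 min: 15:45–16:20.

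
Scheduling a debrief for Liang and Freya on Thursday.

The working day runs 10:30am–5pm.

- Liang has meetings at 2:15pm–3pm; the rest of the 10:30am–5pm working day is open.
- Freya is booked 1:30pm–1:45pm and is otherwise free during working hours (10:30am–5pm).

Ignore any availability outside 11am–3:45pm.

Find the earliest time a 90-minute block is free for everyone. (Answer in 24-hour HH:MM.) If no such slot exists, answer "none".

Liang free within 10:30–17:00: 10:30–14:15, 15:00–17:00.
Freya free within 10:30–17:00: 10:30–13:30, 13:45–17:00.
Liang ∩ Freya: 10:30–13:30, 13:45–14:15, 15:00–17:00.
Restricted to 11:00–15:45: 11:00–13:30, 13:45–14:15, 15:00–15:45.
Windows ≥ 90 min: 11:00–13:30.
Earliest such window starts at 11:00.

11:00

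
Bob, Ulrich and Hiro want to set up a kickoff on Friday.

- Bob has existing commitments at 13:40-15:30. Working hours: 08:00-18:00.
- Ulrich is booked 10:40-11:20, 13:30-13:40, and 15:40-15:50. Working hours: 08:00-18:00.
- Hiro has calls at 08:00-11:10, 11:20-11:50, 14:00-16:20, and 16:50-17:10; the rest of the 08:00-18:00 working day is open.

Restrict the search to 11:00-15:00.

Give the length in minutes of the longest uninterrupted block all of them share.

100 minutes

Bob free within 08:00–18:00: 08:00–13:40, 15:30–18:00.
Ulrich free within 08:00–18:00: 08:00–10:40, 11:20–13:30, 13:40–15:40, 15:50–18:00.
Hiro free within 08:00–18:00: 11:10–11:20, 11:50–14:00, 16:20–16:50, 17:10–18:00.
Bob ∩ Ulrich: 08:00–10:40, 11:20–13:30, 15:30–15:40, 15:50–18:00.
Bob ∩ Ulrich ∩ Hiro: 11:50–13:30, 16:20–16:50, 17:10–18:00.
Restricted to 11:00–15:00: 11:50–13:30.
Single common window of 100 minutes.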